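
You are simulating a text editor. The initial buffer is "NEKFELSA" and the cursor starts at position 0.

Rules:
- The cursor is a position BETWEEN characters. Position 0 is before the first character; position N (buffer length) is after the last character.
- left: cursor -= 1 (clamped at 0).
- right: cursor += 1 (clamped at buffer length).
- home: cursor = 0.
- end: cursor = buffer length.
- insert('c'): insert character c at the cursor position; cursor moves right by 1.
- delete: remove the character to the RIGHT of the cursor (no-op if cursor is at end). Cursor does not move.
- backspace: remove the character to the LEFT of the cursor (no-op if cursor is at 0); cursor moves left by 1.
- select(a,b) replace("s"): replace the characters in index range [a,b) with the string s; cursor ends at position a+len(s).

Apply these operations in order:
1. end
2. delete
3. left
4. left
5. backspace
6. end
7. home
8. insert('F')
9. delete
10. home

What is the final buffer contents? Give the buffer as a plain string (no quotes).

Answer: FEKFESA

Derivation:
After op 1 (end): buf='NEKFELSA' cursor=8
After op 2 (delete): buf='NEKFELSA' cursor=8
After op 3 (left): buf='NEKFELSA' cursor=7
After op 4 (left): buf='NEKFELSA' cursor=6
After op 5 (backspace): buf='NEKFESA' cursor=5
After op 6 (end): buf='NEKFESA' cursor=7
After op 7 (home): buf='NEKFESA' cursor=0
After op 8 (insert('F')): buf='FNEKFESA' cursor=1
After op 9 (delete): buf='FEKFESA' cursor=1
After op 10 (home): buf='FEKFESA' cursor=0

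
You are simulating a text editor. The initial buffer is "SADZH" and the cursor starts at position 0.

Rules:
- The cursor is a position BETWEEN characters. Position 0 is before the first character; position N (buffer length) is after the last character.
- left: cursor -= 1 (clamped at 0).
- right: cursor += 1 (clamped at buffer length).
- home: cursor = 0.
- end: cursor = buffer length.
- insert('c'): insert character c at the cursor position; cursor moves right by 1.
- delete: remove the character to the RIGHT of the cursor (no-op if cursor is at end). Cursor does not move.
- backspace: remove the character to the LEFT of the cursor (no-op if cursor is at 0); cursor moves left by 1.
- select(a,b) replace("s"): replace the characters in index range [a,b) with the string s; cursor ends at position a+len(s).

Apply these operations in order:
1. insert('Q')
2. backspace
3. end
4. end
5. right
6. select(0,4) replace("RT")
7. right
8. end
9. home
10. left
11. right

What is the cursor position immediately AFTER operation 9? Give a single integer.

After op 1 (insert('Q')): buf='QSADZH' cursor=1
After op 2 (backspace): buf='SADZH' cursor=0
After op 3 (end): buf='SADZH' cursor=5
After op 4 (end): buf='SADZH' cursor=5
After op 5 (right): buf='SADZH' cursor=5
After op 6 (select(0,4) replace("RT")): buf='RTH' cursor=2
After op 7 (right): buf='RTH' cursor=3
After op 8 (end): buf='RTH' cursor=3
After op 9 (home): buf='RTH' cursor=0

Answer: 0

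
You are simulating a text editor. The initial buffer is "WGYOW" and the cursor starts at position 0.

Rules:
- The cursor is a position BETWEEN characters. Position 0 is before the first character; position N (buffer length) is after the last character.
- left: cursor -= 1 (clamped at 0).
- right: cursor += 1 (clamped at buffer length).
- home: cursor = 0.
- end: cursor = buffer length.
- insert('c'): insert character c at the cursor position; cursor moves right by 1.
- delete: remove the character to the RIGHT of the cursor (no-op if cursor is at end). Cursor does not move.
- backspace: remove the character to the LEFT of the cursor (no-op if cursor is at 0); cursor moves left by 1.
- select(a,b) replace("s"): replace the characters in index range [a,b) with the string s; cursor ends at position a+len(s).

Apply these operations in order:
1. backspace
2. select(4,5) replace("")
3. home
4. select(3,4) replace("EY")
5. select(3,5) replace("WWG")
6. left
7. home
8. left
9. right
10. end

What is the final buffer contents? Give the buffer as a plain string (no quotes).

Answer: WGYWWG

Derivation:
After op 1 (backspace): buf='WGYOW' cursor=0
After op 2 (select(4,5) replace("")): buf='WGYO' cursor=4
After op 3 (home): buf='WGYO' cursor=0
After op 4 (select(3,4) replace("EY")): buf='WGYEY' cursor=5
After op 5 (select(3,5) replace("WWG")): buf='WGYWWG' cursor=6
After op 6 (left): buf='WGYWWG' cursor=5
After op 7 (home): buf='WGYWWG' cursor=0
After op 8 (left): buf='WGYWWG' cursor=0
After op 9 (right): buf='WGYWWG' cursor=1
After op 10 (end): buf='WGYWWG' cursor=6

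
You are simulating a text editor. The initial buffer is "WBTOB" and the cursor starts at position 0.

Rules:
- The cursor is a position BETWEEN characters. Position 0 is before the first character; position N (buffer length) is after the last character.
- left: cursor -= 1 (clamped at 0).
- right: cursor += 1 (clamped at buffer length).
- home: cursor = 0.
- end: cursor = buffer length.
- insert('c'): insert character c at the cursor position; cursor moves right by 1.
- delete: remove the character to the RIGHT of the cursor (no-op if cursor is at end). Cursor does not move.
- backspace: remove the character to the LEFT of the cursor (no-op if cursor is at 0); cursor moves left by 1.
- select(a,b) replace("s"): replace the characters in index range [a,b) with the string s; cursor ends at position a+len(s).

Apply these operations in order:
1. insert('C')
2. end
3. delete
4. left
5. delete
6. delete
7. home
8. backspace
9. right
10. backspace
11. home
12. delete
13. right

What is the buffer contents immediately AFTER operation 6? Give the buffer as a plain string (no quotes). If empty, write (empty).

Answer: CWBTO

Derivation:
After op 1 (insert('C')): buf='CWBTOB' cursor=1
After op 2 (end): buf='CWBTOB' cursor=6
After op 3 (delete): buf='CWBTOB' cursor=6
After op 4 (left): buf='CWBTOB' cursor=5
After op 5 (delete): buf='CWBTO' cursor=5
After op 6 (delete): buf='CWBTO' cursor=5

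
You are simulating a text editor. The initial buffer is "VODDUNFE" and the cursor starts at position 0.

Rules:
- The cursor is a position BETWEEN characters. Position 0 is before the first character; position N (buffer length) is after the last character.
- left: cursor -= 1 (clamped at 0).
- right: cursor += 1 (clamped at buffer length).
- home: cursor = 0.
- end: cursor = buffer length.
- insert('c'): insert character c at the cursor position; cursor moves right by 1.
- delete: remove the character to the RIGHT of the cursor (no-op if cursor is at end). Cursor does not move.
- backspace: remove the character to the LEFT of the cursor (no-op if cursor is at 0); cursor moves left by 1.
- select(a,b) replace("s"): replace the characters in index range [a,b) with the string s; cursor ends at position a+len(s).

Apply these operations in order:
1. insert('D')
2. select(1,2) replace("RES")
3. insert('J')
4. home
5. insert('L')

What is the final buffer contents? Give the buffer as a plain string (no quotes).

After op 1 (insert('D')): buf='DVODDUNFE' cursor=1
After op 2 (select(1,2) replace("RES")): buf='DRESODDUNFE' cursor=4
After op 3 (insert('J')): buf='DRESJODDUNFE' cursor=5
After op 4 (home): buf='DRESJODDUNFE' cursor=0
After op 5 (insert('L')): buf='LDRESJODDUNFE' cursor=1

Answer: LDRESJODDUNFE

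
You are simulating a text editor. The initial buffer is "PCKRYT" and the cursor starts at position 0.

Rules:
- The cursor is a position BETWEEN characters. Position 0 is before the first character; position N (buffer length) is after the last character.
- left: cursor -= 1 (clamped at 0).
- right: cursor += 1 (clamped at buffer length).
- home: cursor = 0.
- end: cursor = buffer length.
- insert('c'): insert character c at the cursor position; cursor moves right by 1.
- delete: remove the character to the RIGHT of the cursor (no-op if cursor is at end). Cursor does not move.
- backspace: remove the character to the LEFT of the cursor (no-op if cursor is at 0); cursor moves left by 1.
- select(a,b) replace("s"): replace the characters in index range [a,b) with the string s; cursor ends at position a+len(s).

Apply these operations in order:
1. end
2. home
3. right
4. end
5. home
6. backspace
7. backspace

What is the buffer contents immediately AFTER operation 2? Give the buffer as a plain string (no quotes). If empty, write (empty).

After op 1 (end): buf='PCKRYT' cursor=6
After op 2 (home): buf='PCKRYT' cursor=0

Answer: PCKRYT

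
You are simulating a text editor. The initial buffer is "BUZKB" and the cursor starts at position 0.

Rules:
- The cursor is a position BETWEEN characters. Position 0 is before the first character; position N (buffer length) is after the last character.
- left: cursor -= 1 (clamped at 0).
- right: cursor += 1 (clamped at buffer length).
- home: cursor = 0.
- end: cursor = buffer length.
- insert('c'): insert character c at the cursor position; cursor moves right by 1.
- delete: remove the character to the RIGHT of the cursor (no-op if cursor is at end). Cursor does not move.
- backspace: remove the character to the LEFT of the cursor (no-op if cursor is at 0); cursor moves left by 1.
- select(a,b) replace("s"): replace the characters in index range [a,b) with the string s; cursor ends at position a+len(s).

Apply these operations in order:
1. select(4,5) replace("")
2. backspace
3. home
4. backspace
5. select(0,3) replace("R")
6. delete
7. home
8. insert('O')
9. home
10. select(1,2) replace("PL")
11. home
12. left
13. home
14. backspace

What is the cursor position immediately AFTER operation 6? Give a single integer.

Answer: 1

Derivation:
After op 1 (select(4,5) replace("")): buf='BUZK' cursor=4
After op 2 (backspace): buf='BUZ' cursor=3
After op 3 (home): buf='BUZ' cursor=0
After op 4 (backspace): buf='BUZ' cursor=0
After op 5 (select(0,3) replace("R")): buf='R' cursor=1
After op 6 (delete): buf='R' cursor=1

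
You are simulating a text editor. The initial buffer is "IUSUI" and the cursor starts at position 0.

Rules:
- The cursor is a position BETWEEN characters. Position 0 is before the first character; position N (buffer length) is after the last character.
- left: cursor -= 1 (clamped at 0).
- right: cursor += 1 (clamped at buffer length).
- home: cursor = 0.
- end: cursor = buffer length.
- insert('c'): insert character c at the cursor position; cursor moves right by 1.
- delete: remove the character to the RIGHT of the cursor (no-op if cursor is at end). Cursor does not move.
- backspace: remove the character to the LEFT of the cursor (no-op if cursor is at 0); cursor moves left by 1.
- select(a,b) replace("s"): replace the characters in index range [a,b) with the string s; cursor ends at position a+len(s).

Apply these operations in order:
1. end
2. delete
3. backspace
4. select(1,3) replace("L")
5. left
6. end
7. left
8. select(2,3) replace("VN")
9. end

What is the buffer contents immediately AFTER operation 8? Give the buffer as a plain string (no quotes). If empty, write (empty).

After op 1 (end): buf='IUSUI' cursor=5
After op 2 (delete): buf='IUSUI' cursor=5
After op 3 (backspace): buf='IUSU' cursor=4
After op 4 (select(1,3) replace("L")): buf='ILU' cursor=2
After op 5 (left): buf='ILU' cursor=1
After op 6 (end): buf='ILU' cursor=3
After op 7 (left): buf='ILU' cursor=2
After op 8 (select(2,3) replace("VN")): buf='ILVN' cursor=4

Answer: ILVN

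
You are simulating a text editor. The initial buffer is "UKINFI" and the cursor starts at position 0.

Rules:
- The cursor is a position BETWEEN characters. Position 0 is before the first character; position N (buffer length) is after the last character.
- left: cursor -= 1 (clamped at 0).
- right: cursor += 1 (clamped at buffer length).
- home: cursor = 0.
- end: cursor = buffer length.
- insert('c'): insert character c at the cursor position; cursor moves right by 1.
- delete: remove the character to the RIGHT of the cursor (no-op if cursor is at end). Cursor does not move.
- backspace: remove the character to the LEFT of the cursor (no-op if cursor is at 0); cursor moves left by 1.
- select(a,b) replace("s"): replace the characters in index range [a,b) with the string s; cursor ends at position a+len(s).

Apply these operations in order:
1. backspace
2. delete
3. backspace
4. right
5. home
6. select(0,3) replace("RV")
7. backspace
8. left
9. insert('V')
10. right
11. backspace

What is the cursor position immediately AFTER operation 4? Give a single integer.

After op 1 (backspace): buf='UKINFI' cursor=0
After op 2 (delete): buf='KINFI' cursor=0
After op 3 (backspace): buf='KINFI' cursor=0
After op 4 (right): buf='KINFI' cursor=1

Answer: 1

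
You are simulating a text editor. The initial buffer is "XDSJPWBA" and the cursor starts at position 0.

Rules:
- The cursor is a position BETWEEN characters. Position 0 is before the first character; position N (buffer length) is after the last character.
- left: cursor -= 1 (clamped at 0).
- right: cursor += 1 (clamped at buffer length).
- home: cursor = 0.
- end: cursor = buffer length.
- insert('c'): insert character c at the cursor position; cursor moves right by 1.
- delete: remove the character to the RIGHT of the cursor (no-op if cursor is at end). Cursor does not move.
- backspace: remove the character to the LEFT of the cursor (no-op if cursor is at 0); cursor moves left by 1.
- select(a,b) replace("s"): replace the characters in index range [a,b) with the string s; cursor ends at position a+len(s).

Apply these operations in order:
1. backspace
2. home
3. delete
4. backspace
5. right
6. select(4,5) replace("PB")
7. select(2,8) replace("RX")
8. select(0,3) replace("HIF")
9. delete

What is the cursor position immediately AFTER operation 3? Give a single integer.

Answer: 0

Derivation:
After op 1 (backspace): buf='XDSJPWBA' cursor=0
After op 2 (home): buf='XDSJPWBA' cursor=0
After op 3 (delete): buf='DSJPWBA' cursor=0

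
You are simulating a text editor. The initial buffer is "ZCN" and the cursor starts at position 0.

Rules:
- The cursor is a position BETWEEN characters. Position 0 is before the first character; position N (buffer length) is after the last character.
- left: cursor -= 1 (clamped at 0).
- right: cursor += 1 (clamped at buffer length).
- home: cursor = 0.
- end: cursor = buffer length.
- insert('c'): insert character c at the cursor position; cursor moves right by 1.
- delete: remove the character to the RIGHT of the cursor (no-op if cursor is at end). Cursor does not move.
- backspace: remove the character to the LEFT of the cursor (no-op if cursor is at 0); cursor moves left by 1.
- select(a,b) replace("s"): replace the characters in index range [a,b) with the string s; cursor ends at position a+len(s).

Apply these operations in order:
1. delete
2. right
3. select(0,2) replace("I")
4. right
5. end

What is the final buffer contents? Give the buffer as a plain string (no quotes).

After op 1 (delete): buf='CN' cursor=0
After op 2 (right): buf='CN' cursor=1
After op 3 (select(0,2) replace("I")): buf='I' cursor=1
After op 4 (right): buf='I' cursor=1
After op 5 (end): buf='I' cursor=1

Answer: I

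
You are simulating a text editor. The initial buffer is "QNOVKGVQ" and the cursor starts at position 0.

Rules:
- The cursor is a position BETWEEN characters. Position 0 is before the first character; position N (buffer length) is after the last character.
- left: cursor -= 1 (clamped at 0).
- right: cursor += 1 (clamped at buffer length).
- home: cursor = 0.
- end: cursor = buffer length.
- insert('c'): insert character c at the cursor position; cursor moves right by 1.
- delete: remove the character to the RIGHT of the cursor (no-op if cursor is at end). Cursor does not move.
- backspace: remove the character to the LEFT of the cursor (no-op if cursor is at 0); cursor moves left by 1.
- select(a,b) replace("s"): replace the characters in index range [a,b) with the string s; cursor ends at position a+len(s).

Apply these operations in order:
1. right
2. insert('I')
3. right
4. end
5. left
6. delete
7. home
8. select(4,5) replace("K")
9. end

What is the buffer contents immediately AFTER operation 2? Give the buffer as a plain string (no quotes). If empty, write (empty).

After op 1 (right): buf='QNOVKGVQ' cursor=1
After op 2 (insert('I')): buf='QINOVKGVQ' cursor=2

Answer: QINOVKGVQ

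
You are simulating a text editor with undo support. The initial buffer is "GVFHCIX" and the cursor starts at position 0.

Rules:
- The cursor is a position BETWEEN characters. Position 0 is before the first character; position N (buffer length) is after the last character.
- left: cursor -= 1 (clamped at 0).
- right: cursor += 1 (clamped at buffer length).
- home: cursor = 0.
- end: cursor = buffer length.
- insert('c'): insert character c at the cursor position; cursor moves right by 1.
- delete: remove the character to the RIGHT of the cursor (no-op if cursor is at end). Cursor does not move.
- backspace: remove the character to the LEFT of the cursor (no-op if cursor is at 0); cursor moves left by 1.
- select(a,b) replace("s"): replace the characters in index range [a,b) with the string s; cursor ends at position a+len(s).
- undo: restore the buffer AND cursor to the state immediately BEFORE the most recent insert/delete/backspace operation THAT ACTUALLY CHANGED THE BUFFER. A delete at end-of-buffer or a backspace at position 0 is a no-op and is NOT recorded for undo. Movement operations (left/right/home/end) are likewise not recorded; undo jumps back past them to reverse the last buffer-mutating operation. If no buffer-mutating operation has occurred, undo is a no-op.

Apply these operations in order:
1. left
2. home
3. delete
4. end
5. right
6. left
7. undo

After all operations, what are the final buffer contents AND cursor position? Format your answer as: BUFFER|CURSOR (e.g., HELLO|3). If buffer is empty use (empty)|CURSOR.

Answer: GVFHCIX|0

Derivation:
After op 1 (left): buf='GVFHCIX' cursor=0
After op 2 (home): buf='GVFHCIX' cursor=0
After op 3 (delete): buf='VFHCIX' cursor=0
After op 4 (end): buf='VFHCIX' cursor=6
After op 5 (right): buf='VFHCIX' cursor=6
After op 6 (left): buf='VFHCIX' cursor=5
After op 7 (undo): buf='GVFHCIX' cursor=0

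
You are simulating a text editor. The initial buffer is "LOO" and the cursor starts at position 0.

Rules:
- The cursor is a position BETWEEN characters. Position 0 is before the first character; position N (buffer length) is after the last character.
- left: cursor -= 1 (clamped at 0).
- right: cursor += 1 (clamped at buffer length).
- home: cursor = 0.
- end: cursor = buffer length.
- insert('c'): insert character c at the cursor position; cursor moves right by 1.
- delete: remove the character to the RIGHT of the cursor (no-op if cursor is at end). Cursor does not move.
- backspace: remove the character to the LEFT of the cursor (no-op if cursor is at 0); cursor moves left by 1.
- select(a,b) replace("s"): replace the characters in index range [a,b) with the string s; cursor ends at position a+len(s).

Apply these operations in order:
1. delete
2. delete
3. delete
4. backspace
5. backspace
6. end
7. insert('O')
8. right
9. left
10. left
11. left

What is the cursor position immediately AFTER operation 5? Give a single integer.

Answer: 0

Derivation:
After op 1 (delete): buf='OO' cursor=0
After op 2 (delete): buf='O' cursor=0
After op 3 (delete): buf='(empty)' cursor=0
After op 4 (backspace): buf='(empty)' cursor=0
After op 5 (backspace): buf='(empty)' cursor=0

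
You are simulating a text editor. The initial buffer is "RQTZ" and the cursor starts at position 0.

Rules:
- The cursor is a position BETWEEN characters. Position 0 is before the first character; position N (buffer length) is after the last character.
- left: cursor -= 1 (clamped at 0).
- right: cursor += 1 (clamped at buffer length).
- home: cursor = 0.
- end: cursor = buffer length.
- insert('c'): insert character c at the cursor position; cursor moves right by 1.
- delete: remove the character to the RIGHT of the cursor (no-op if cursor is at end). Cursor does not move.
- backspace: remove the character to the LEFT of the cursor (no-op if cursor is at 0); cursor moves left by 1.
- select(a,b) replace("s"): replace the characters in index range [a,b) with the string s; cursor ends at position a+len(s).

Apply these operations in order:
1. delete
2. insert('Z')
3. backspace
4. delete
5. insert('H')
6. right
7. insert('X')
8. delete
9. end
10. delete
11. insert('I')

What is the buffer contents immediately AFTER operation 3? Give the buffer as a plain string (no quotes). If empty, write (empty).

Answer: QTZ

Derivation:
After op 1 (delete): buf='QTZ' cursor=0
After op 2 (insert('Z')): buf='ZQTZ' cursor=1
After op 3 (backspace): buf='QTZ' cursor=0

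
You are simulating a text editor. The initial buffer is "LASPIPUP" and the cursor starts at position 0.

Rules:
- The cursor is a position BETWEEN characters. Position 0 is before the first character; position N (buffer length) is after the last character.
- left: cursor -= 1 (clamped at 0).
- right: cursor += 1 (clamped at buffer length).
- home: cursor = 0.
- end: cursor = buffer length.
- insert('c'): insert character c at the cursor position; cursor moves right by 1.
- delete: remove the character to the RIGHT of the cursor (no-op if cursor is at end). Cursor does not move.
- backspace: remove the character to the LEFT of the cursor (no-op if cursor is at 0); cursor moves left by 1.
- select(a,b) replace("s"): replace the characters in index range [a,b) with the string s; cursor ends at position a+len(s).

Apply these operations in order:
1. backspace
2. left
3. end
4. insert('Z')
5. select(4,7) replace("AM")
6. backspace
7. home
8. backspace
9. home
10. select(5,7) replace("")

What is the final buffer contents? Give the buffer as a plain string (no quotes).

After op 1 (backspace): buf='LASPIPUP' cursor=0
After op 2 (left): buf='LASPIPUP' cursor=0
After op 3 (end): buf='LASPIPUP' cursor=8
After op 4 (insert('Z')): buf='LASPIPUPZ' cursor=9
After op 5 (select(4,7) replace("AM")): buf='LASPAMPZ' cursor=6
After op 6 (backspace): buf='LASPAPZ' cursor=5
After op 7 (home): buf='LASPAPZ' cursor=0
After op 8 (backspace): buf='LASPAPZ' cursor=0
After op 9 (home): buf='LASPAPZ' cursor=0
After op 10 (select(5,7) replace("")): buf='LASPA' cursor=5

Answer: LASPA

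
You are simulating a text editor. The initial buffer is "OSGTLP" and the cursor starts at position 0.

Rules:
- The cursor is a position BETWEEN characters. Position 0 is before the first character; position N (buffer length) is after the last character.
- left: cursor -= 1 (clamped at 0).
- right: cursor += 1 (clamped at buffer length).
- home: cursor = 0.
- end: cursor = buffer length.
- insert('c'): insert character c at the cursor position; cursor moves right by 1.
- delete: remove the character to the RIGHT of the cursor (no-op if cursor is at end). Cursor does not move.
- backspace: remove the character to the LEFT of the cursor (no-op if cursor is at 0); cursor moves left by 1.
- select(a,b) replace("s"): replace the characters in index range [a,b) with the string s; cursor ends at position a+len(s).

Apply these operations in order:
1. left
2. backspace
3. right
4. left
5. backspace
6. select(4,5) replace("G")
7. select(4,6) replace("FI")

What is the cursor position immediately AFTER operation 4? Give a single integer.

Answer: 0

Derivation:
After op 1 (left): buf='OSGTLP' cursor=0
After op 2 (backspace): buf='OSGTLP' cursor=0
After op 3 (right): buf='OSGTLP' cursor=1
After op 4 (left): buf='OSGTLP' cursor=0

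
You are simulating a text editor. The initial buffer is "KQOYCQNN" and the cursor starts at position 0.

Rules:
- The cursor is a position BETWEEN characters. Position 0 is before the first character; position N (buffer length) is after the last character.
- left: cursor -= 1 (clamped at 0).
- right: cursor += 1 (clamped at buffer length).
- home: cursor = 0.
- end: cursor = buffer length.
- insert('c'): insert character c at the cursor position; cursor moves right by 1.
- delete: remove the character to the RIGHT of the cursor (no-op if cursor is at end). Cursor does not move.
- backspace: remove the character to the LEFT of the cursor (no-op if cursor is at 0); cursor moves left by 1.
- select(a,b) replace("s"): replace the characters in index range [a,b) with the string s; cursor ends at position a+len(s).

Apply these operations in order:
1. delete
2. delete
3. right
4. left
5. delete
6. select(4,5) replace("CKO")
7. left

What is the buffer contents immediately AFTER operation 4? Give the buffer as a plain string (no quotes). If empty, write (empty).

After op 1 (delete): buf='QOYCQNN' cursor=0
After op 2 (delete): buf='OYCQNN' cursor=0
After op 3 (right): buf='OYCQNN' cursor=1
After op 4 (left): buf='OYCQNN' cursor=0

Answer: OYCQNN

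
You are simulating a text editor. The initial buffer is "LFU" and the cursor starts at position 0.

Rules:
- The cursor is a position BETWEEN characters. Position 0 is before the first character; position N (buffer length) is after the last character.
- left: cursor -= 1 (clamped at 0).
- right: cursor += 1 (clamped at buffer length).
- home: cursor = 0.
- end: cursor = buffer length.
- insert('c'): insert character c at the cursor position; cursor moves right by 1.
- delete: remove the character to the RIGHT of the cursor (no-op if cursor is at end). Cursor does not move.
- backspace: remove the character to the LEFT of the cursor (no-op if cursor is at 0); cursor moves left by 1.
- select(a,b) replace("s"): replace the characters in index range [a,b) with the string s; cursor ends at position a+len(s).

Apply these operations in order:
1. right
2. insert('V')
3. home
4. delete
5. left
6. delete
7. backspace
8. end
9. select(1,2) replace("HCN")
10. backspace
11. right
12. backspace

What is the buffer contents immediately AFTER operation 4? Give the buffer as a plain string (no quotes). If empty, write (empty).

After op 1 (right): buf='LFU' cursor=1
After op 2 (insert('V')): buf='LVFU' cursor=2
After op 3 (home): buf='LVFU' cursor=0
After op 4 (delete): buf='VFU' cursor=0

Answer: VFU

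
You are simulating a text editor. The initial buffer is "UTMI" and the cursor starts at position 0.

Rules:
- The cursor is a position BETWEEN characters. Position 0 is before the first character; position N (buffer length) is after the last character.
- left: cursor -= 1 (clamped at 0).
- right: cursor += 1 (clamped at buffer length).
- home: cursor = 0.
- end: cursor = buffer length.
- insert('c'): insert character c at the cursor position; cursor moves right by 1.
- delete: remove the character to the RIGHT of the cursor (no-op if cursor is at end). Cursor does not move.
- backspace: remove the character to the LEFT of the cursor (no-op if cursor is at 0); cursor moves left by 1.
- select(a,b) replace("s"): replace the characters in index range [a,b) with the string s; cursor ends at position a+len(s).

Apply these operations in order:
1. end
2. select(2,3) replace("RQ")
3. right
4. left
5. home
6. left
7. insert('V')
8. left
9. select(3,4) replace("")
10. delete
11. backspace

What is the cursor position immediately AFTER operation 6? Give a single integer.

Answer: 0

Derivation:
After op 1 (end): buf='UTMI' cursor=4
After op 2 (select(2,3) replace("RQ")): buf='UTRQI' cursor=4
After op 3 (right): buf='UTRQI' cursor=5
After op 4 (left): buf='UTRQI' cursor=4
After op 5 (home): buf='UTRQI' cursor=0
After op 6 (left): buf='UTRQI' cursor=0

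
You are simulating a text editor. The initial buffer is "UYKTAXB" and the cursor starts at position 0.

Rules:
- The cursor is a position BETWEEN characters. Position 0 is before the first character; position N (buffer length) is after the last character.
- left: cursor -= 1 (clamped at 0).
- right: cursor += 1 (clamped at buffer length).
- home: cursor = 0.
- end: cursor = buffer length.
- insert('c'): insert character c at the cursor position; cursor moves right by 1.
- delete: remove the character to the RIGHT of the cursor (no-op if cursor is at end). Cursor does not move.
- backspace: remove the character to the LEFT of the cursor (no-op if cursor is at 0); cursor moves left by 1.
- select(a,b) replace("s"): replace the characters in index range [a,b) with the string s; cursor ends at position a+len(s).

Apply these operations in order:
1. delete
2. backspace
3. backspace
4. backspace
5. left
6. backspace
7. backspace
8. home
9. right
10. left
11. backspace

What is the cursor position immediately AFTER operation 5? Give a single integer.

After op 1 (delete): buf='YKTAXB' cursor=0
After op 2 (backspace): buf='YKTAXB' cursor=0
After op 3 (backspace): buf='YKTAXB' cursor=0
After op 4 (backspace): buf='YKTAXB' cursor=0
After op 5 (left): buf='YKTAXB' cursor=0

Answer: 0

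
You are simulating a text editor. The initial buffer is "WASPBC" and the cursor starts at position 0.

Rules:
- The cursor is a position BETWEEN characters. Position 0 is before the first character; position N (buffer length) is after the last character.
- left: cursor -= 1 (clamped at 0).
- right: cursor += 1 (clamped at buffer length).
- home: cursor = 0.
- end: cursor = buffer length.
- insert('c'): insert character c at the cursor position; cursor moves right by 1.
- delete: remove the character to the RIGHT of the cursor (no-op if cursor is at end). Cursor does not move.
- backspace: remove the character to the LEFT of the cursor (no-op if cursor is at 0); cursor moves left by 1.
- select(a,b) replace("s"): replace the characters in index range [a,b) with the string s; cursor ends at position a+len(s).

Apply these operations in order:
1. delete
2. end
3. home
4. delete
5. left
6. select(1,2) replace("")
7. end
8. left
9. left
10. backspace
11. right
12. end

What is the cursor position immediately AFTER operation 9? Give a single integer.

After op 1 (delete): buf='ASPBC' cursor=0
After op 2 (end): buf='ASPBC' cursor=5
After op 3 (home): buf='ASPBC' cursor=0
After op 4 (delete): buf='SPBC' cursor=0
After op 5 (left): buf='SPBC' cursor=0
After op 6 (select(1,2) replace("")): buf='SBC' cursor=1
After op 7 (end): buf='SBC' cursor=3
After op 8 (left): buf='SBC' cursor=2
After op 9 (left): buf='SBC' cursor=1

Answer: 1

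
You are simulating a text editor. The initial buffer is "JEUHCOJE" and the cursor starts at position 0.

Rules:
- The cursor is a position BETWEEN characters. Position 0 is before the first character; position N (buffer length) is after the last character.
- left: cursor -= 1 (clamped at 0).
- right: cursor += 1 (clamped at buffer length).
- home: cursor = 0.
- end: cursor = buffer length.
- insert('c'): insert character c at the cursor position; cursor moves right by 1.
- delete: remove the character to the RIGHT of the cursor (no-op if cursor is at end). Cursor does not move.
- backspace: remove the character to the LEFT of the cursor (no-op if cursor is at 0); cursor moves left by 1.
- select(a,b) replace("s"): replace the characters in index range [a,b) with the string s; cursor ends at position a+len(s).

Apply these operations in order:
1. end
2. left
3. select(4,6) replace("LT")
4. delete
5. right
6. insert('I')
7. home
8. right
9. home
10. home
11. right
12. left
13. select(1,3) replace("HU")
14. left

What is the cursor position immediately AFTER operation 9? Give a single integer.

Answer: 0

Derivation:
After op 1 (end): buf='JEUHCOJE' cursor=8
After op 2 (left): buf='JEUHCOJE' cursor=7
After op 3 (select(4,6) replace("LT")): buf='JEUHLTJE' cursor=6
After op 4 (delete): buf='JEUHLTE' cursor=6
After op 5 (right): buf='JEUHLTE' cursor=7
After op 6 (insert('I')): buf='JEUHLTEI' cursor=8
After op 7 (home): buf='JEUHLTEI' cursor=0
After op 8 (right): buf='JEUHLTEI' cursor=1
After op 9 (home): buf='JEUHLTEI' cursor=0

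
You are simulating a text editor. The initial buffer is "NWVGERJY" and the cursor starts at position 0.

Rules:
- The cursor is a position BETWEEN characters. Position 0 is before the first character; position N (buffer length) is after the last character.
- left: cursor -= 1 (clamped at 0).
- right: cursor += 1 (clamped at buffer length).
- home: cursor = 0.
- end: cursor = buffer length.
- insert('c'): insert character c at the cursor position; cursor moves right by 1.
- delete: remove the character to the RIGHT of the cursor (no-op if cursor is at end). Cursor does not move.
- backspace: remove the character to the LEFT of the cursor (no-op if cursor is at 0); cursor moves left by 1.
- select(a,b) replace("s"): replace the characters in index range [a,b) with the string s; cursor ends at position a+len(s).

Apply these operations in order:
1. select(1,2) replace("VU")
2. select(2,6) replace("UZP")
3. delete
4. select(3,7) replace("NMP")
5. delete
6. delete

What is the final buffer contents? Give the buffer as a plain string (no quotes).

After op 1 (select(1,2) replace("VU")): buf='NVUVGERJY' cursor=3
After op 2 (select(2,6) replace("UZP")): buf='NVUZPRJY' cursor=5
After op 3 (delete): buf='NVUZPJY' cursor=5
After op 4 (select(3,7) replace("NMP")): buf='NVUNMP' cursor=6
After op 5 (delete): buf='NVUNMP' cursor=6
After op 6 (delete): buf='NVUNMP' cursor=6

Answer: NVUNMP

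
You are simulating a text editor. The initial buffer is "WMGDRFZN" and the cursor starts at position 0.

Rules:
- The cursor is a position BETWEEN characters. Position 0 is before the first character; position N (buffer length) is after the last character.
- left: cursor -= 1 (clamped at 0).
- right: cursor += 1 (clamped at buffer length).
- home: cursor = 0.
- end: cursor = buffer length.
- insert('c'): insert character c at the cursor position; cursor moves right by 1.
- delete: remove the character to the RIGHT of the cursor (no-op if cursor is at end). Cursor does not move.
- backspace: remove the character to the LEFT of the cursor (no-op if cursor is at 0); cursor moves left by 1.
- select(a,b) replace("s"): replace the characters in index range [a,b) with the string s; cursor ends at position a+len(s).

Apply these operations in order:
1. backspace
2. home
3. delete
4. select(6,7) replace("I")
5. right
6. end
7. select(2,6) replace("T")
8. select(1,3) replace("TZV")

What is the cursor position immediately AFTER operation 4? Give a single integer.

Answer: 7

Derivation:
After op 1 (backspace): buf='WMGDRFZN' cursor=0
After op 2 (home): buf='WMGDRFZN' cursor=0
After op 3 (delete): buf='MGDRFZN' cursor=0
After op 4 (select(6,7) replace("I")): buf='MGDRFZI' cursor=7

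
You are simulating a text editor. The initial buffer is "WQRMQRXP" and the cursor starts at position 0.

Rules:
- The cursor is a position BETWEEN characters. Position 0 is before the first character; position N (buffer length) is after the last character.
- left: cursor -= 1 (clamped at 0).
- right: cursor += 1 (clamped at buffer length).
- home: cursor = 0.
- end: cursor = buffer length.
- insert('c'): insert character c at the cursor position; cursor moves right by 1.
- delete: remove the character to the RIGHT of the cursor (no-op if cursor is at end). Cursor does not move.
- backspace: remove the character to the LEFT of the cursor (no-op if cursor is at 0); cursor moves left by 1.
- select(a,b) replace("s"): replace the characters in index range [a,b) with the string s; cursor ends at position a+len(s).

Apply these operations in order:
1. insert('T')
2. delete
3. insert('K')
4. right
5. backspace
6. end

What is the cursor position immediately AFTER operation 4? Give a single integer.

After op 1 (insert('T')): buf='TWQRMQRXP' cursor=1
After op 2 (delete): buf='TQRMQRXP' cursor=1
After op 3 (insert('K')): buf='TKQRMQRXP' cursor=2
After op 4 (right): buf='TKQRMQRXP' cursor=3

Answer: 3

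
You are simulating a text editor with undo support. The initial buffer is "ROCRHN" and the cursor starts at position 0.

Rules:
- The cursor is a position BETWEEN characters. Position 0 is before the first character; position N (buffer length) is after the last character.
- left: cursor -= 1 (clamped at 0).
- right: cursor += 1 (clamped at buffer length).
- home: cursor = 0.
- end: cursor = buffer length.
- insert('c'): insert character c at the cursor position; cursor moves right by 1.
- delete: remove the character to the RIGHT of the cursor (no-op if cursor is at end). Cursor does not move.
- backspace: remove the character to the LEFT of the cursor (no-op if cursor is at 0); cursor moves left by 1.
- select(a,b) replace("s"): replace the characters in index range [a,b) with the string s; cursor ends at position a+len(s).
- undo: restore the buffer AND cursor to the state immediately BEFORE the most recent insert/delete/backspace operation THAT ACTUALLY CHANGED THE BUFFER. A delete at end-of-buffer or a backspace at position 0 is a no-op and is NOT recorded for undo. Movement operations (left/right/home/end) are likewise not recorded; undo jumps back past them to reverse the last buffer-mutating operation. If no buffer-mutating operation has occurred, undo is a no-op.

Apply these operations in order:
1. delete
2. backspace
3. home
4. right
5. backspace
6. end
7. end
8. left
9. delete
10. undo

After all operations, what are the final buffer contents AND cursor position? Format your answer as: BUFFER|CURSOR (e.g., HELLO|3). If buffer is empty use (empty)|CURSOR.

After op 1 (delete): buf='OCRHN' cursor=0
After op 2 (backspace): buf='OCRHN' cursor=0
After op 3 (home): buf='OCRHN' cursor=0
After op 4 (right): buf='OCRHN' cursor=1
After op 5 (backspace): buf='CRHN' cursor=0
After op 6 (end): buf='CRHN' cursor=4
After op 7 (end): buf='CRHN' cursor=4
After op 8 (left): buf='CRHN' cursor=3
After op 9 (delete): buf='CRH' cursor=3
After op 10 (undo): buf='CRHN' cursor=3

Answer: CRHN|3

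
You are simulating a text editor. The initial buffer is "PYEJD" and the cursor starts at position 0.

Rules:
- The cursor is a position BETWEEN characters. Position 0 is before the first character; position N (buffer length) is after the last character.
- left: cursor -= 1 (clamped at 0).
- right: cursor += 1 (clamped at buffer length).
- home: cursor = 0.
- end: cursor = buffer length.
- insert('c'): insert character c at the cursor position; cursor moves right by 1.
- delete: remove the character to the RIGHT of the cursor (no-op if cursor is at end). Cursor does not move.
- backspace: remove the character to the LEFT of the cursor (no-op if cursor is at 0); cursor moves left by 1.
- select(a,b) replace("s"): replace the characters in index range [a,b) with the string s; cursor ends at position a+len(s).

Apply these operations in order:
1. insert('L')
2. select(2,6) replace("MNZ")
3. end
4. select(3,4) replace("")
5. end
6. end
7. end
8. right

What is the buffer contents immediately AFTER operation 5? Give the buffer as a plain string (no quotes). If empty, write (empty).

After op 1 (insert('L')): buf='LPYEJD' cursor=1
After op 2 (select(2,6) replace("MNZ")): buf='LPMNZ' cursor=5
After op 3 (end): buf='LPMNZ' cursor=5
After op 4 (select(3,4) replace("")): buf='LPMZ' cursor=3
After op 5 (end): buf='LPMZ' cursor=4

Answer: LPMZ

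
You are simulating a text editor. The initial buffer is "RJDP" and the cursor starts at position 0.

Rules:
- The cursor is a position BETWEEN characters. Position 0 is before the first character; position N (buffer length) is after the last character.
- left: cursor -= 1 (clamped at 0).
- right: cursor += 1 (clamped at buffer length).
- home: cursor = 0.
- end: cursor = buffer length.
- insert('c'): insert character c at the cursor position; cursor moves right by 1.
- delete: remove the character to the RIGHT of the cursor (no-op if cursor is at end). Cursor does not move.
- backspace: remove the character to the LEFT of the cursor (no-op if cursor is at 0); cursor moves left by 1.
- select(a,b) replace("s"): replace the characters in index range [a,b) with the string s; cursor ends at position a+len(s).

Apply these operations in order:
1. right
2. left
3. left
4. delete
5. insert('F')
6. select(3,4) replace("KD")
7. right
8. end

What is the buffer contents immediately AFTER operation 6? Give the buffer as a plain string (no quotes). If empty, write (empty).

After op 1 (right): buf='RJDP' cursor=1
After op 2 (left): buf='RJDP' cursor=0
After op 3 (left): buf='RJDP' cursor=0
After op 4 (delete): buf='JDP' cursor=0
After op 5 (insert('F')): buf='FJDP' cursor=1
After op 6 (select(3,4) replace("KD")): buf='FJDKD' cursor=5

Answer: FJDKD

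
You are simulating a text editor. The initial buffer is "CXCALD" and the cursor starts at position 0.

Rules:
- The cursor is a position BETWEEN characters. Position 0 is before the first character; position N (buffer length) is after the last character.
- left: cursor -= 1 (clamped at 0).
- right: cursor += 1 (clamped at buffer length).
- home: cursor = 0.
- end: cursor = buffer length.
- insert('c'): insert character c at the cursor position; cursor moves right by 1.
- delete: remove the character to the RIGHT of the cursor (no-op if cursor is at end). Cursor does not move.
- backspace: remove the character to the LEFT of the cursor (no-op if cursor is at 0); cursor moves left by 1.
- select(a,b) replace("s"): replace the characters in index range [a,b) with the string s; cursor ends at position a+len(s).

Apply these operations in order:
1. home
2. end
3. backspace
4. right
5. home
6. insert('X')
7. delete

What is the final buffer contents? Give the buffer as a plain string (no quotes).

Answer: XXCAL

Derivation:
After op 1 (home): buf='CXCALD' cursor=0
After op 2 (end): buf='CXCALD' cursor=6
After op 3 (backspace): buf='CXCAL' cursor=5
After op 4 (right): buf='CXCAL' cursor=5
After op 5 (home): buf='CXCAL' cursor=0
After op 6 (insert('X')): buf='XCXCAL' cursor=1
After op 7 (delete): buf='XXCAL' cursor=1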